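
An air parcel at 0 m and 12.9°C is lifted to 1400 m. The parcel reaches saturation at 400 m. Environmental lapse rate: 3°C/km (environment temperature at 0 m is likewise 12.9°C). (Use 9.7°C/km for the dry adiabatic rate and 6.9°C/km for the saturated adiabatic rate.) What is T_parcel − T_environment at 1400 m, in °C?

-6.58°C (parcel cooler than environment)

Parcel:
  From 0 m to 400 m (dry): cools by 9.7 × 0.4 = 3.88°C, giving 9.02°C.
  From 400 m to 1400 m (saturated): cools by 6.9 × 1 = 6.9°C, giving 2.12°C.
Environment:
  From 0 m to 1400 m (environment): cools by 3 × 1.4 = 4.2°C, giving 8.7°C.
T_parcel − T_env = 2.12 − 8.7 = -6.58°C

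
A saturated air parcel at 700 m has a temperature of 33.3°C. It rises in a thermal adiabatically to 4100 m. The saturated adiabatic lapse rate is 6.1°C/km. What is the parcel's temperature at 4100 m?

700 → 4100 m (saturated adiabatic, 6.1°C/km): ΔT = -6.1 × 3.4 = -20.74°C → T = 12.56°C

12.56°C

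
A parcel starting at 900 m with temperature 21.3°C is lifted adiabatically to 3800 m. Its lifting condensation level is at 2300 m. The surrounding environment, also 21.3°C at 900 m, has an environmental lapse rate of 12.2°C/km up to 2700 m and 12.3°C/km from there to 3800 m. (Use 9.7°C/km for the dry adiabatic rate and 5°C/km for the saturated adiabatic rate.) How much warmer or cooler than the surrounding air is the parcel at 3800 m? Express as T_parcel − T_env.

Parcel:
  From 900 m to 2300 m (dry): cools by 9.7 × 1.4 = 13.58°C, giving 7.72°C.
  From 2300 m to 3800 m (saturated): cools by 5 × 1.5 = 7.5°C, giving 0.22°C.
Environment:
  From 900 m to 2700 m (environment, lower layer): cools by 12.2 × 1.8 = 21.96°C, giving -0.66°C.
  From 2700 m to 3800 m (environment, upper layer): cools by 12.3 × 1.1 = 13.53°C, giving -14.19°C.
T_parcel − T_env = 0.22 − (-14.19) = +14.41°C

+14.41°C (parcel warmer than environment)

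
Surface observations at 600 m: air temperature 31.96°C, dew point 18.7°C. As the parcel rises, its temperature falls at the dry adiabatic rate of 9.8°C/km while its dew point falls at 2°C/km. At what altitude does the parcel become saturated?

T and T_d converge at 9.8 − 2 = 7.8°C per km
Height above start = (31.96 − 18.7) / 7.8 = 1.7 km
LCL altitude = 600 m + 1700 m = 2300 m

2300 m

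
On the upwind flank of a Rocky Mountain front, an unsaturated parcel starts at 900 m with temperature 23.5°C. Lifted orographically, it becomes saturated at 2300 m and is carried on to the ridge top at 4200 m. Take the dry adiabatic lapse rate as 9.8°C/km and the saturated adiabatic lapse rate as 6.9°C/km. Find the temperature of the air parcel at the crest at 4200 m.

900 → 2300 m (dry, 9.8°C/km): ΔT = -9.8 × 1.4 = -13.72°C → T = 9.78°C
2300 → 4200 m (saturated, 6.9°C/km): ΔT = -6.9 × 1.9 = -13.11°C → T = -3.33°C

-3.33°C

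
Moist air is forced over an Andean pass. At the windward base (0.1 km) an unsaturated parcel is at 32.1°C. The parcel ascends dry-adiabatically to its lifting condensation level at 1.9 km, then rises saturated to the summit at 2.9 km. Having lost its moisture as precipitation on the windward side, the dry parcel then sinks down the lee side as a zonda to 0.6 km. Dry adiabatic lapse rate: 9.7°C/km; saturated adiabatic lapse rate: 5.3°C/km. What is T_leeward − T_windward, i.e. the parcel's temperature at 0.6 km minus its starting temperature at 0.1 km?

-0.45°C

100–1900 m, dry: Δz = 1.8 km ⇒ ΔT = -17.46°C; T = 14.64°C
1900–2900 m, saturated: Δz = 1 km ⇒ ΔT = -5.3°C; T = 9.34°C
2900–600 m, dry descent: Δz = 2.3 km ⇒ ΔT = +22.31°C; T = 31.65°C
Net change vs windward start: 31.65 − 32.1 = -0.45°C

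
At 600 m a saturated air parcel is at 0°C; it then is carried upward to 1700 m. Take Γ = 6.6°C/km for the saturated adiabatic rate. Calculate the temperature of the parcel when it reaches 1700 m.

-7.26°C

Saturated adiabatic to 1700 m: -6.6 × 1.1 km = -7.26°C, so T = -7.26°C.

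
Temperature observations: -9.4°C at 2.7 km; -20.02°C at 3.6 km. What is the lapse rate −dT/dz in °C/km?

11.8°C/km

Γ = −ΔT/Δz = (-9.4 − (-20.02)) / (3600 − 2700) m
  = 10.62°C / 0.9 km = 11.8°C/km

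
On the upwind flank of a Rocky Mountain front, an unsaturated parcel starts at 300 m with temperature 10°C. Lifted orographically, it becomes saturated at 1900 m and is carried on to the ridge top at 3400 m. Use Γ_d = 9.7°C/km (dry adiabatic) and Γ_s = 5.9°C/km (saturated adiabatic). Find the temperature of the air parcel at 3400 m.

Dry to 1900 m: -9.7 × 1.6 km = -15.52°C, so T = -5.52°C.
Saturated to 3400 m: -5.9 × 1.5 km = -8.85°C, so T = -14.37°C.

-14.37°C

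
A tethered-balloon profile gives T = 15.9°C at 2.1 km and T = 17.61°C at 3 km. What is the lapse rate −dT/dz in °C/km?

Γ = −ΔT/Δz = (15.9 − 17.61) / (3000 − 2100) m
  = -1.71°C / 0.9 km = -1.9°C/km

-1.9°C/km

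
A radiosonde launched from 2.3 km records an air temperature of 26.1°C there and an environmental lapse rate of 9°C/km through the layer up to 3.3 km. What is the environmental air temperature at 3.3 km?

2300 → 3300 m (environmental, 9°C/km): ΔT = -9 × 1 = -9°C → T = 17.1°C

17.1°C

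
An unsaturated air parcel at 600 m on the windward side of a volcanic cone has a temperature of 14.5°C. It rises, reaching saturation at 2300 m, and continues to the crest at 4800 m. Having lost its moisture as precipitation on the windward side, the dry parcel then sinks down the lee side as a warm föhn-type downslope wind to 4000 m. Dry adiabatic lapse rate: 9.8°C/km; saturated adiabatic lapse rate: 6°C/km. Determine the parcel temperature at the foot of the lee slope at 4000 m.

Dry to 2300 m: -9.8 × 1.7 km = -16.66°C, so T = -2.16°C.
Saturated to 4800 m: -6 × 2.5 km = -15°C, so T = -17.16°C.
Dry descent to 4000 m: +9.8 × 0.8 km = +7.84°C, so T = -9.32°C.

-9.32°C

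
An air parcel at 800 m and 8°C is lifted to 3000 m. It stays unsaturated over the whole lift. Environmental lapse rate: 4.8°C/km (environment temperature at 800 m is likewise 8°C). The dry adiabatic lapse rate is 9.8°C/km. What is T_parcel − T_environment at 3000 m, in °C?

-11°C (parcel cooler than environment)

Parcel:
  800–3000 m, dry: Δz = 2.2 km ⇒ ΔT = -21.56°C; T = -13.56°C
Environment:
  800–3000 m, environment: Δz = 2.2 km ⇒ ΔT = -10.56°C; T = -2.56°C
T_parcel − T_env = -13.56 − (-2.56) = -11°C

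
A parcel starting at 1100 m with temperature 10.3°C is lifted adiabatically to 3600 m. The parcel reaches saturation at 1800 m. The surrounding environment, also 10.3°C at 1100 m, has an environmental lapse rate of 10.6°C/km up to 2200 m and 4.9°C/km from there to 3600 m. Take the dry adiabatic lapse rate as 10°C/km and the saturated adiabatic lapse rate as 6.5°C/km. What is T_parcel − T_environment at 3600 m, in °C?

-0.18°C (parcel cooler than environment)

Parcel:
  Dry to 1800 m: -10 × 0.7 km = -7°C, so T = 3.3°C.
  Saturated to 3600 m: -6.5 × 1.8 km = -11.7°C, so T = -8.4°C.
Environment:
  Environment, lower layer to 2200 m: -10.6 × 1.1 km = -11.66°C, so T = -1.36°C.
  Environment, upper layer to 3600 m: -4.9 × 1.4 km = -6.86°C, so T = -8.22°C.
T_parcel − T_env = -8.4 − (-8.22) = -0.18°C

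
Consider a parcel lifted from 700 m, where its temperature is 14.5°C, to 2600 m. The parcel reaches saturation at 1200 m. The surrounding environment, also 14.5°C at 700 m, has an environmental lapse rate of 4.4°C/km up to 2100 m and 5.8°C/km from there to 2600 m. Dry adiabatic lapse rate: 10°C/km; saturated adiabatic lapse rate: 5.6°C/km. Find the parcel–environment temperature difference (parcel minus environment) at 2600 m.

Parcel:
  700–1200 m, dry: Δz = 0.5 km ⇒ ΔT = -5°C; T = 9.5°C
  1200–2600 m, saturated: Δz = 1.4 km ⇒ ΔT = -7.84°C; T = 1.66°C
Environment:
  700–2100 m, environment, lower layer: Δz = 1.4 km ⇒ ΔT = -6.16°C; T = 8.34°C
  2100–2600 m, environment, upper layer: Δz = 0.5 km ⇒ ΔT = -2.9°C; T = 5.44°C
T_parcel − T_env = 1.66 − 5.44 = -3.78°C

-3.78°C (parcel cooler than environment)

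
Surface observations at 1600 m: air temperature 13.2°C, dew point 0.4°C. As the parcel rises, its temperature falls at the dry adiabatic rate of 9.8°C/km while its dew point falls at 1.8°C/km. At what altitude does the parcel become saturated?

T and T_d converge at 9.8 − 1.8 = 8°C per km
Height above start = (13.2 − 0.4) / 8 = 1.6 km
LCL altitude = 1600 m + 1600 m = 3200 m

3200 m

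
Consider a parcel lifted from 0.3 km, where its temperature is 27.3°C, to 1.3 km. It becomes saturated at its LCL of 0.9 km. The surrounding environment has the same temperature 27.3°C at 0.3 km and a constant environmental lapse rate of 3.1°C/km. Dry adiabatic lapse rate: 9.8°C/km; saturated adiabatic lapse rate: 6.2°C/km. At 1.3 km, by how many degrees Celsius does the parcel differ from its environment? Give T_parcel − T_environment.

-5.26°C (parcel cooler than environment)

Parcel:
  300 → 900 m (dry, 9.8°C/km): ΔT = -9.8 × 0.6 = -5.88°C → T = 21.42°C
  900 → 1300 m (saturated, 6.2°C/km): ΔT = -6.2 × 0.4 = -2.48°C → T = 18.94°C
Environment:
  300 → 1300 m (environment, 3.1°C/km): ΔT = -3.1 × 1 = -3.1°C → T = 24.2°C
T_parcel − T_env = 18.94 − 24.2 = -5.26°C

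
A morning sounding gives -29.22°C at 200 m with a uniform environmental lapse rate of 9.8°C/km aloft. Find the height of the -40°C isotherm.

Height above start = (-29.22 − (-40)) / 9.8 = 1.1 km
Altitude = 200 m + 1100 m = 1300 m

1300 m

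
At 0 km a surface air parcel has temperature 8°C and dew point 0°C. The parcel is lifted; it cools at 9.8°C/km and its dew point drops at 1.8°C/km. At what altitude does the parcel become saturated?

1 km

T and T_d converge at 9.8 − 1.8 = 8°C per km
Height above start = (8 − 0) / 8 = 1 km
LCL altitude = 0 m + 1000 m = 1000 m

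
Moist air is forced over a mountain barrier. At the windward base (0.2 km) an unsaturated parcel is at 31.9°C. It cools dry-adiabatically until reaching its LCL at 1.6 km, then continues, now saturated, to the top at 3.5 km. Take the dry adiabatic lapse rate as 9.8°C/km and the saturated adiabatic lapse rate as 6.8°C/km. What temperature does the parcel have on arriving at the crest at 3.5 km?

5.26°C

Dry to 1600 m: -9.8 × 1.4 km = -13.72°C, so T = 18.18°C.
Saturated to 3500 m: -6.8 × 1.9 km = -12.92°C, so T = 5.26°C.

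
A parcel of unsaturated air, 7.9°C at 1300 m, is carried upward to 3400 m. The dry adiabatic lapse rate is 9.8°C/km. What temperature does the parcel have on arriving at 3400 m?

-12.68°C

1300–3400 m, dry adiabatic: Δz = 2.1 km ⇒ ΔT = -20.58°C; T = -12.68°C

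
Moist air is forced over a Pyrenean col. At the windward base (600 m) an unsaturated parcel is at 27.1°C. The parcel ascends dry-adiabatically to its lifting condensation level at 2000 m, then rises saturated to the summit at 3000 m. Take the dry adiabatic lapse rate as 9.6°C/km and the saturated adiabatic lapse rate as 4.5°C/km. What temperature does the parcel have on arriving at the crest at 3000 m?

9.16°C

Dry to 2000 m: -9.6 × 1.4 km = -13.44°C, so T = 13.66°C.
Saturated to 3000 m: -4.5 × 1 km = -4.5°C, so T = 9.16°C.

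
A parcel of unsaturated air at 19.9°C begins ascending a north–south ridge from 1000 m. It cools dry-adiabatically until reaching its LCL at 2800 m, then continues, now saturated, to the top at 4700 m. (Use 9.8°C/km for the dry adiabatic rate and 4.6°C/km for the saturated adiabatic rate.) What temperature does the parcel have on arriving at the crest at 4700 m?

-6.48°C

1000–2800 m, dry: Δz = 1.8 km ⇒ ΔT = -17.64°C; T = 2.26°C
2800–4700 m, saturated: Δz = 1.9 km ⇒ ΔT = -8.74°C; T = -6.48°C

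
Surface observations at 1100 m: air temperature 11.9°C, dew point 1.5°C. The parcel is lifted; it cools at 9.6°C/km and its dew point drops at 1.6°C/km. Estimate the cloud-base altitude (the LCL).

2400 m

T and T_d converge at 9.6 − 1.6 = 8°C per km
Height above start = (11.9 − 1.5) / 8 = 1.3 km
LCL altitude = 1100 m + 1300 m = 2400 m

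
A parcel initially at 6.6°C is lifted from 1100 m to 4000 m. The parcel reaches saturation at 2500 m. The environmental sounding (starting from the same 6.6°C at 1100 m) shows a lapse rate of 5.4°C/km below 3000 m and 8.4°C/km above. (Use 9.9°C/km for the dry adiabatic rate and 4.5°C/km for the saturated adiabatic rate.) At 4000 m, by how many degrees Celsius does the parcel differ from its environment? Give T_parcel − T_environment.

-1.95°C (parcel cooler than environment)

Parcel:
  1100 → 2500 m (dry, 9.9°C/km): ΔT = -9.9 × 1.4 = -13.86°C → T = -7.26°C
  2500 → 4000 m (saturated, 4.5°C/km): ΔT = -4.5 × 1.5 = -6.75°C → T = -14.01°C
Environment:
  1100 → 3000 m (environment, lower layer, 5.4°C/km): ΔT = -5.4 × 1.9 = -10.26°C → T = -3.66°C
  3000 → 4000 m (environment, upper layer, 8.4°C/km): ΔT = -8.4 × 1 = -8.4°C → T = -12.06°C
T_parcel − T_env = -14.01 − (-12.06) = -1.95°C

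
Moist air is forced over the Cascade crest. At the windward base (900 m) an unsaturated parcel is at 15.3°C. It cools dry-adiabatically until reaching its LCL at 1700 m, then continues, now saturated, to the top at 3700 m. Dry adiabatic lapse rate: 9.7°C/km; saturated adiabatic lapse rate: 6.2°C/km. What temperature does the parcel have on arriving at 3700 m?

-4.86°C

From 900 m to 1700 m (dry): cools by 9.7 × 0.8 = 7.76°C, giving 7.54°C.
From 1700 m to 3700 m (saturated): cools by 6.2 × 2 = 12.4°C, giving -4.86°C.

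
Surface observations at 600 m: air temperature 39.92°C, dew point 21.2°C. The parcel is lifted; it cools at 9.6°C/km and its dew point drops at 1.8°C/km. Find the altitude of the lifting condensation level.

T and T_d converge at 9.6 − 1.8 = 7.8°C per km
Height above start = (39.92 − 21.2) / 7.8 = 2.4 km
LCL altitude = 600 m + 2400 m = 3000 m

3000 m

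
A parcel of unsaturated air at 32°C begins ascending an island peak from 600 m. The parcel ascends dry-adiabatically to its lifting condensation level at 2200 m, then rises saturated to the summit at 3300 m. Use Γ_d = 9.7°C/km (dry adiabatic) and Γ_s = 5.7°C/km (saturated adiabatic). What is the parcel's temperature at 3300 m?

10.21°C

600 → 2200 m (dry, 9.7°C/km): ΔT = -9.7 × 1.6 = -15.52°C → T = 16.48°C
2200 → 3300 m (saturated, 5.7°C/km): ΔT = -5.7 × 1.1 = -6.27°C → T = 10.21°C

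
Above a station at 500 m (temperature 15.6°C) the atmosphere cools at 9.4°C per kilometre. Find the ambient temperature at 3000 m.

-7.9°C

500 → 3000 m (environmental, 9.4°C/km): ΔT = -9.4 × 2.5 = -23.5°C → T = -7.9°C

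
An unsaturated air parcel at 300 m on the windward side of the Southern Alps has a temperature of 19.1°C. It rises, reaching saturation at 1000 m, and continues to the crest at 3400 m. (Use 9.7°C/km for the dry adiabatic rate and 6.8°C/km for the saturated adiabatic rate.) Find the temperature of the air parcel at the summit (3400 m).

-4.01°C

Dry to 1000 m: -9.7 × 0.7 km = -6.79°C, so T = 12.31°C.
Saturated to 3400 m: -6.8 × 2.4 km = -16.32°C, so T = -4.01°C.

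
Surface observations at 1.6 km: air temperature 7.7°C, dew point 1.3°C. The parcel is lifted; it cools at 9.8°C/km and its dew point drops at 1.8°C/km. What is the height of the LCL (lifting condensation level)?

T and T_d converge at 9.8 − 1.8 = 8°C per km
Height above start = (7.7 − 1.3) / 8 = 0.8 km
LCL altitude = 1600 m + 800 m = 2400 m

2.4 km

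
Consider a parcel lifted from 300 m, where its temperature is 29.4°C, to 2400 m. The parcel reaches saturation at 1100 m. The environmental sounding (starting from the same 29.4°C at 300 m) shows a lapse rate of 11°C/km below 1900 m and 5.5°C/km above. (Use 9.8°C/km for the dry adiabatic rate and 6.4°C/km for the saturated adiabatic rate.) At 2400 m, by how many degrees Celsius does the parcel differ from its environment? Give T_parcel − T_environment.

Parcel:
  300 → 1100 m (dry, 9.8°C/km): ΔT = -9.8 × 0.8 = -7.84°C → T = 21.56°C
  1100 → 2400 m (saturated, 6.4°C/km): ΔT = -6.4 × 1.3 = -8.32°C → T = 13.24°C
Environment:
  300 → 1900 m (environment, lower layer, 11°C/km): ΔT = -11 × 1.6 = -17.6°C → T = 11.8°C
  1900 → 2400 m (environment, upper layer, 5.5°C/km): ΔT = -5.5 × 0.5 = -2.75°C → T = 9.05°C
T_parcel − T_env = 13.24 − 9.05 = +4.19°C

+4.19°C (parcel warmer than environment)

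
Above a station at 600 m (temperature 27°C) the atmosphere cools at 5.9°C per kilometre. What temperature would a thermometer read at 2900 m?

From 600 m to 2900 m (environmental): cools by 5.9 × 2.3 = 13.57°C, giving 13.43°C.

13.43°C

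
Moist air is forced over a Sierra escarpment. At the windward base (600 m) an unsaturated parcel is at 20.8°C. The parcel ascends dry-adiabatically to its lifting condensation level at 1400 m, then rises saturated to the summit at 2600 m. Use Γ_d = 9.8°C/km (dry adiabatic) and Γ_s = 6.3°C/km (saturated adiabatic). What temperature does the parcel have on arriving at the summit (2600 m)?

600–1400 m, dry: Δz = 0.8 km ⇒ ΔT = -7.84°C; T = 12.96°C
1400–2600 m, saturated: Δz = 1.2 km ⇒ ΔT = -7.56°C; T = 5.4°C

5.4°C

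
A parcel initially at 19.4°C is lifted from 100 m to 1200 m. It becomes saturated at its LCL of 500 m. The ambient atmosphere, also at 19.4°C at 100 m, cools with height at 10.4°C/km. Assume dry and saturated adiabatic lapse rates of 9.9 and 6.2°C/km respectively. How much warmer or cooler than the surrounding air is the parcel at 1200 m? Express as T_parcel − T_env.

Parcel:
  100–500 m, dry: Δz = 0.4 km ⇒ ΔT = -3.96°C; T = 15.44°C
  500–1200 m, saturated: Δz = 0.7 km ⇒ ΔT = -4.34°C; T = 11.1°C
Environment:
  100–1200 m, environment: Δz = 1.1 km ⇒ ΔT = -11.44°C; T = 7.96°C
T_parcel − T_env = 11.1 − 7.96 = +3.14°C

+3.14°C (parcel warmer than environment)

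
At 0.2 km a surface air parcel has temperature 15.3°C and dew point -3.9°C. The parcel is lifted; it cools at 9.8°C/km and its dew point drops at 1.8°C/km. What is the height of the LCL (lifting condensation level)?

T and T_d converge at 9.8 − 1.8 = 8°C per km
Height above start = (15.3 − (-3.9)) / 8 = 2.4 km
LCL altitude = 200 m + 2400 m = 2600 m

2.6 km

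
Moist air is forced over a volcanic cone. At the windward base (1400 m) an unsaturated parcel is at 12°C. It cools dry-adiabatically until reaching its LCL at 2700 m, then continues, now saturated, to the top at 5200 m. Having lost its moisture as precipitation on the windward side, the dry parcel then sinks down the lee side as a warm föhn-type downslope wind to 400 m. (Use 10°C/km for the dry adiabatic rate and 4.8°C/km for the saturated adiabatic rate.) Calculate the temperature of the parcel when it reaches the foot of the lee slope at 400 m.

35°C

1400 → 2700 m (dry, 10°C/km): ΔT = -10 × 1.3 = -13°C → T = -1°C
2700 → 5200 m (saturated, 4.8°C/km): ΔT = -4.8 × 2.5 = -12°C → T = -13°C
5200 → 400 m (dry descent, 10°C/km): ΔT = +10 × 4.8 = +48°C → T = 35°C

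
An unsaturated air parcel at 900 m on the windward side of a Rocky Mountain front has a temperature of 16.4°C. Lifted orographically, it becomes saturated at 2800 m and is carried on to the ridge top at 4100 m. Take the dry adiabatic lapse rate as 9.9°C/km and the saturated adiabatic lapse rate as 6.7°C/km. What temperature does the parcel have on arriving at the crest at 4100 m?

900 → 2800 m (dry, 9.9°C/km): ΔT = -9.9 × 1.9 = -18.81°C → T = -2.41°C
2800 → 4100 m (saturated, 6.7°C/km): ΔT = -6.7 × 1.3 = -8.71°C → T = -11.12°C

-11.12°C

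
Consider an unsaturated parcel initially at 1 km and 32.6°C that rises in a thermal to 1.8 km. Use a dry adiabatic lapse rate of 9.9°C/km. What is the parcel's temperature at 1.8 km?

24.68°C

Dry adiabatic to 1800 m: -9.9 × 0.8 km = -7.92°C, so T = 24.68°C.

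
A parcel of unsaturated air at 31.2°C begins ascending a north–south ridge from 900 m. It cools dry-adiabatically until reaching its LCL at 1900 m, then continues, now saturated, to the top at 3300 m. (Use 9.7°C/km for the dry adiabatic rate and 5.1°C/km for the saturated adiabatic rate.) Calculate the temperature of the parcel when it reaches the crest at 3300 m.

14.36°C

900–1900 m, dry: Δz = 1 km ⇒ ΔT = -9.7°C; T = 21.5°C
1900–3300 m, saturated: Δz = 1.4 km ⇒ ΔT = -7.14°C; T = 14.36°C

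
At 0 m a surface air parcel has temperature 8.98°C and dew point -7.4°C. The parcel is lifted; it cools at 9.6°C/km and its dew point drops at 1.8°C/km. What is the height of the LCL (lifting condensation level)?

T and T_d converge at 9.6 − 1.8 = 7.8°C per km
Height above start = (8.98 − (-7.4)) / 7.8 = 2.1 km
LCL altitude = 0 m + 2100 m = 2100 m

2100 m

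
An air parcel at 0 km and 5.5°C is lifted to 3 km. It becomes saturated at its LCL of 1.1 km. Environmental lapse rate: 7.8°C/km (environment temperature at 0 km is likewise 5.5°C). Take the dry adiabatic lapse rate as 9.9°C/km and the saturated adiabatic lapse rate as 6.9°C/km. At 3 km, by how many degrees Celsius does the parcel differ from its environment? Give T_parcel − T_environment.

Parcel:
  From 0 m to 1100 m (dry): cools by 9.9 × 1.1 = 10.89°C, giving -5.39°C.
  From 1100 m to 3000 m (saturated): cools by 6.9 × 1.9 = 13.11°C, giving -18.5°C.
Environment:
  From 0 m to 3000 m (environment): cools by 7.8 × 3 = 23.4°C, giving -17.9°C.
T_parcel − T_env = -18.5 − (-17.9) = -0.6°C

-0.6°C (parcel cooler than environment)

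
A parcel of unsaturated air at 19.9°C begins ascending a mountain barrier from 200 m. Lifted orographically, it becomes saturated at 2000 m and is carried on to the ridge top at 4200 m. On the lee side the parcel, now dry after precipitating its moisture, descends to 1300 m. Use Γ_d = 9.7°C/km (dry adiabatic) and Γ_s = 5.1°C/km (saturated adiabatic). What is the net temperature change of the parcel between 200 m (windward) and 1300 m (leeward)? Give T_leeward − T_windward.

200–2000 m, dry: Δz = 1.8 km ⇒ ΔT = -17.46°C; T = 2.44°C
2000–4200 m, saturated: Δz = 2.2 km ⇒ ΔT = -11.22°C; T = -8.78°C
4200–1300 m, dry descent: Δz = 2.9 km ⇒ ΔT = +28.13°C; T = 19.35°C
Net change vs windward start: 19.35 − 19.9 = -0.55°C

-0.55°C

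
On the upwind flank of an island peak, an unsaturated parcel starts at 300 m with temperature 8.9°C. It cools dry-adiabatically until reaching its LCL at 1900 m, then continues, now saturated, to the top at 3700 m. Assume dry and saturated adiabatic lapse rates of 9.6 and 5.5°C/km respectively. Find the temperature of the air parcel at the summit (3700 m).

Dry to 1900 m: -9.6 × 1.6 km = -15.36°C, so T = -6.46°C.
Saturated to 3700 m: -5.5 × 1.8 km = -9.9°C, so T = -16.36°C.

-16.36°C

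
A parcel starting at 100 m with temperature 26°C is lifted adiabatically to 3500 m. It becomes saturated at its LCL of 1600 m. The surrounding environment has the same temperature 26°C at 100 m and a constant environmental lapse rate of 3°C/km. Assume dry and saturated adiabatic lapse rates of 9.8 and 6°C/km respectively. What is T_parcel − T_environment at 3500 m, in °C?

Parcel:
  100–1600 m, dry: Δz = 1.5 km ⇒ ΔT = -14.7°C; T = 11.3°C
  1600–3500 m, saturated: Δz = 1.9 km ⇒ ΔT = -11.4°C; T = -0.1°C
Environment:
  100–3500 m, environment: Δz = 3.4 km ⇒ ΔT = -10.2°C; T = 15.8°C
T_parcel − T_env = -0.1 − 15.8 = -15.9°C

-15.9°C (parcel cooler than environment)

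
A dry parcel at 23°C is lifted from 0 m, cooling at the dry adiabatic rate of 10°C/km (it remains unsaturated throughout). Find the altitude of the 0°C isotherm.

Height above start = (23 − 0) / 10 = 2.3 km
Altitude = 0 m + 2300 m = 2300 m

2300 m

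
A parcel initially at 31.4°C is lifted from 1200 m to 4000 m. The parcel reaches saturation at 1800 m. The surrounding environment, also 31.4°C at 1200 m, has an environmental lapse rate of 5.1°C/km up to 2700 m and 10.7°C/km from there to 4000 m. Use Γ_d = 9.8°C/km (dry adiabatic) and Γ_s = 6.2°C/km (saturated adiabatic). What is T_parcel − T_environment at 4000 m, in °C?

+2.04°C (parcel warmer than environment)

Parcel:
  From 1200 m to 1800 m (dry): cools by 9.8 × 0.6 = 5.88°C, giving 25.52°C.
  From 1800 m to 4000 m (saturated): cools by 6.2 × 2.2 = 13.64°C, giving 11.88°C.
Environment:
  From 1200 m to 2700 m (environment, lower layer): cools by 5.1 × 1.5 = 7.65°C, giving 23.75°C.
  From 2700 m to 4000 m (environment, upper layer): cools by 10.7 × 1.3 = 13.91°C, giving 9.84°C.
T_parcel − T_env = 11.88 − 9.84 = +2.04°C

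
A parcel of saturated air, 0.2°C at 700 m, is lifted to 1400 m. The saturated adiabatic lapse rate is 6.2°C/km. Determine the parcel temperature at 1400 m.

-4.14°C

700 → 1400 m (saturated adiabatic, 6.2°C/km): ΔT = -6.2 × 0.7 = -4.34°C → T = -4.14°C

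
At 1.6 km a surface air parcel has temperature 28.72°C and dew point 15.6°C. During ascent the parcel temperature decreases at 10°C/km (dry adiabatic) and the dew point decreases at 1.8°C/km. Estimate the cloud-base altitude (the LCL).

3.2 km

T and T_d converge at 10 − 1.8 = 8.2°C per km
Height above start = (28.72 − 15.6) / 8.2 = 1.6 km
LCL altitude = 1600 m + 1600 m = 3200 m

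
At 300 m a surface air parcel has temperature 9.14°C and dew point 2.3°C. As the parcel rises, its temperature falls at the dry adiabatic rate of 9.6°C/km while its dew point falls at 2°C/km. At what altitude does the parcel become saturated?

1200 m

T and T_d converge at 9.6 − 2 = 7.6°C per km
Height above start = (9.14 − 2.3) / 7.6 = 0.9 km
LCL altitude = 300 m + 900 m = 1200 m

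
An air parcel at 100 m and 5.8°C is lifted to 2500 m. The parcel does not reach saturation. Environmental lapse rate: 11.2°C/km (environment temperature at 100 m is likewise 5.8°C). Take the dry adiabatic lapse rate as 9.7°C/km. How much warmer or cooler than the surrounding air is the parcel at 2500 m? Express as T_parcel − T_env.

+3.6°C (parcel warmer than environment)

Parcel:
  From 100 m to 2500 m (dry): cools by 9.7 × 2.4 = 23.28°C, giving -17.48°C.
Environment:
  From 100 m to 2500 m (environment): cools by 11.2 × 2.4 = 26.88°C, giving -21.08°C.
T_parcel − T_env = -17.48 − (-21.08) = +3.6°C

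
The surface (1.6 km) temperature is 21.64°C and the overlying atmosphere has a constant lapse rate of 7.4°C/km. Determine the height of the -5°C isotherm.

Height above start = (21.64 − (-5)) / 7.4 = 3.6 km
Altitude = 1600 m + 3600 m = 5200 m

5.2 km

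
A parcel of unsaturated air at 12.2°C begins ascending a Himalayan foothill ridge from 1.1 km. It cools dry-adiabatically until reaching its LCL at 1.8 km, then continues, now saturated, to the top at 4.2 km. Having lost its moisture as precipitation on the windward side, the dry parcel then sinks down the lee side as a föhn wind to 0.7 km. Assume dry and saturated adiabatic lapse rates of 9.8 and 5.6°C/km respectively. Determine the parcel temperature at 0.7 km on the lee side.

1100–1800 m, dry: Δz = 0.7 km ⇒ ΔT = -6.86°C; T = 5.34°C
1800–4200 m, saturated: Δz = 2.4 km ⇒ ΔT = -13.44°C; T = -8.1°C
4200–700 m, dry descent: Δz = 3.5 km ⇒ ΔT = +34.3°C; T = 26.2°C

26.2°C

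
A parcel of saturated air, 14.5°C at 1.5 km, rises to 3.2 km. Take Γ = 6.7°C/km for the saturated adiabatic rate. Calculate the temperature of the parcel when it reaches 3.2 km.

1500–3200 m, saturated adiabatic: Δz = 1.7 km ⇒ ΔT = -11.39°C; T = 3.11°C

3.11°C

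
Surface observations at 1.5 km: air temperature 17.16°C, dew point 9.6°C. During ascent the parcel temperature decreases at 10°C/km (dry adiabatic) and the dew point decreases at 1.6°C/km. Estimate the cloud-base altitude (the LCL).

T and T_d converge at 10 − 1.6 = 8.4°C per km
Height above start = (17.16 − 9.6) / 8.4 = 0.9 km
LCL altitude = 1500 m + 900 m = 2400 m

2.4 km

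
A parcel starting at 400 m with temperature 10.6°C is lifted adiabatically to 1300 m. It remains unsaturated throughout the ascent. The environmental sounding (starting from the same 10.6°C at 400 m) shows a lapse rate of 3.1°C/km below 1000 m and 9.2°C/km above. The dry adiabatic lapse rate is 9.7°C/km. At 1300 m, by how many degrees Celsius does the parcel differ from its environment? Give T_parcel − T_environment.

-4.11°C (parcel cooler than environment)

Parcel:
  400–1300 m, dry: Δz = 0.9 km ⇒ ΔT = -8.73°C; T = 1.87°C
Environment:
  400–1000 m, environment, lower layer: Δz = 0.6 km ⇒ ΔT = -1.86°C; T = 8.74°C
  1000–1300 m, environment, upper layer: Δz = 0.3 km ⇒ ΔT = -2.76°C; T = 5.98°C
T_parcel − T_env = 1.87 − 5.98 = -4.11°C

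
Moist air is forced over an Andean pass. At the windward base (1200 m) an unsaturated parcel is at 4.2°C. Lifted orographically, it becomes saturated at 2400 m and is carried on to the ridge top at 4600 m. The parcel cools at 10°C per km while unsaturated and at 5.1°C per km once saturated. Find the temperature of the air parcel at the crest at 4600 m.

Dry to 2400 m: -10 × 1.2 km = -12°C, so T = -7.8°C.
Saturated to 4600 m: -5.1 × 2.2 km = -11.22°C, so T = -19.02°C.

-19.02°C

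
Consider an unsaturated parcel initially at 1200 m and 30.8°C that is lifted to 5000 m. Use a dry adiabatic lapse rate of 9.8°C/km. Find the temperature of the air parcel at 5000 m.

-6.44°C

1200 → 5000 m (dry adiabatic, 9.8°C/km): ΔT = -9.8 × 3.8 = -37.24°C → T = -6.44°C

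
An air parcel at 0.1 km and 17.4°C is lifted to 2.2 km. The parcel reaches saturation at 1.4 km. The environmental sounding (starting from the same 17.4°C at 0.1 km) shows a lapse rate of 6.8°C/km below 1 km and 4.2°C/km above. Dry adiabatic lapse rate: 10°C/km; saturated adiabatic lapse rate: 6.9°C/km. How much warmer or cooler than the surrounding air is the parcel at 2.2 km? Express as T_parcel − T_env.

Parcel:
  100 → 1400 m (dry, 10°C/km): ΔT = -10 × 1.3 = -13°C → T = 4.4°C
  1400 → 2200 m (saturated, 6.9°C/km): ΔT = -6.9 × 0.8 = -5.52°C → T = -1.12°C
Environment:
  100 → 1000 m (environment, lower layer, 6.8°C/km): ΔT = -6.8 × 0.9 = -6.12°C → T = 11.28°C
  1000 → 2200 m (environment, upper layer, 4.2°C/km): ΔT = -4.2 × 1.2 = -5.04°C → T = 6.24°C
T_parcel − T_env = -1.12 − 6.24 = -7.36°C

-7.36°C (parcel cooler than environment)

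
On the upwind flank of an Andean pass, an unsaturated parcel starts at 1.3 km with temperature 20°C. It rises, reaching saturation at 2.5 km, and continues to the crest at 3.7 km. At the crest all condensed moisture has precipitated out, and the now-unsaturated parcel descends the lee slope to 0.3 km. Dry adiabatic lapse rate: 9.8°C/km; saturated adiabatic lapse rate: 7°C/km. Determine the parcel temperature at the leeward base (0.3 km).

33.16°C

From 1300 m to 2500 m (dry): cools by 9.8 × 1.2 = 11.76°C, giving 8.24°C.
From 2500 m to 3700 m (saturated): cools by 7 × 1.2 = 8.4°C, giving -0.16°C.
From 3700 m to 300 m (dry descent): warms by 9.8 × 3.4 = 33.32°C, giving 33.16°C.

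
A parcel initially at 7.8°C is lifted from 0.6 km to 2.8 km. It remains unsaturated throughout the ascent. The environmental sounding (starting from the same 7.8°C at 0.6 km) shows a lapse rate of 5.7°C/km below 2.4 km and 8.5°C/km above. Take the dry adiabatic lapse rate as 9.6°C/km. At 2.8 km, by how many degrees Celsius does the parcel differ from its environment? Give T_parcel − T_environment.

-7.46°C (parcel cooler than environment)

Parcel:
  600 → 2800 m (dry, 9.6°C/km): ΔT = -9.6 × 2.2 = -21.12°C → T = -13.32°C
Environment:
  600 → 2400 m (environment, lower layer, 5.7°C/km): ΔT = -5.7 × 1.8 = -10.26°C → T = -2.46°C
  2400 → 2800 m (environment, upper layer, 8.5°C/km): ΔT = -8.5 × 0.4 = -3.4°C → T = -5.86°C
T_parcel − T_env = -13.32 − (-5.86) = -7.46°C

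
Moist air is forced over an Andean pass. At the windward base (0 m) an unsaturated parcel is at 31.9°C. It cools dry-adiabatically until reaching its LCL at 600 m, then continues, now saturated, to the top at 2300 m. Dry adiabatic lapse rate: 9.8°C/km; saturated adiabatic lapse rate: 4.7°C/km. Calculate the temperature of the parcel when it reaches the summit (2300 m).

From 0 m to 600 m (dry): cools by 9.8 × 0.6 = 5.88°C, giving 26.02°C.
From 600 m to 2300 m (saturated): cools by 4.7 × 1.7 = 7.99°C, giving 18.03°C.

18.03°C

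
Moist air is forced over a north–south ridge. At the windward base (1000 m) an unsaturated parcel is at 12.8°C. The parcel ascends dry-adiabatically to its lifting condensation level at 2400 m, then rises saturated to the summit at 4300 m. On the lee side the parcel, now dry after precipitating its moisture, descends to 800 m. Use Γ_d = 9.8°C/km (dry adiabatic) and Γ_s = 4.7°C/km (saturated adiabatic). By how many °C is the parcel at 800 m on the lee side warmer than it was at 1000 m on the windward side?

+11.65°C

1000 → 2400 m (dry, 9.8°C/km): ΔT = -9.8 × 1.4 = -13.72°C → T = -0.92°C
2400 → 4300 m (saturated, 4.7°C/km): ΔT = -4.7 × 1.9 = -8.93°C → T = -9.85°C
4300 → 800 m (dry descent, 9.8°C/km): ΔT = +9.8 × 3.5 = +34.3°C → T = 24.45°C
Net change vs windward start: 24.45 − 12.8 = +11.65°C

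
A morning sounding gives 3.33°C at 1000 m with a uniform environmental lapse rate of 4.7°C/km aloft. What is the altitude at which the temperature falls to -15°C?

4900 m

Height above start = (3.33 − (-15)) / 4.7 = 3.9 km
Altitude = 1000 m + 3900 m = 4900 m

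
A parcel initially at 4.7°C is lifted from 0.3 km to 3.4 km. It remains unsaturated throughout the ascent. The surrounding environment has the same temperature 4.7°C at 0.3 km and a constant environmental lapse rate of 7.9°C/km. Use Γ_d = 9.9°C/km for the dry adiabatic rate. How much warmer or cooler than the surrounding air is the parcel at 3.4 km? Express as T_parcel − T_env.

Parcel:
  300–3400 m, dry: Δz = 3.1 km ⇒ ΔT = -30.69°C; T = -25.99°C
Environment:
  300–3400 m, environment: Δz = 3.1 km ⇒ ΔT = -24.49°C; T = -19.79°C
T_parcel − T_env = -25.99 − (-19.79) = -6.2°C

-6.2°C (parcel cooler than environment)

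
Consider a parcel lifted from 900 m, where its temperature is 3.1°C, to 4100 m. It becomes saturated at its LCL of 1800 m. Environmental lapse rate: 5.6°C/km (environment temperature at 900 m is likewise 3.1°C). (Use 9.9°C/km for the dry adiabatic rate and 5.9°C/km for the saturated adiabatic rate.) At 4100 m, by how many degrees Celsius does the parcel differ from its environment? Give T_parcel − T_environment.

-4.56°C (parcel cooler than environment)

Parcel:
  Dry to 1800 m: -9.9 × 0.9 km = -8.91°C, so T = -5.81°C.
  Saturated to 4100 m: -5.9 × 2.3 km = -13.57°C, so T = -19.38°C.
Environment:
  Environment to 4100 m: -5.6 × 3.2 km = -17.92°C, so T = -14.82°C.
T_parcel − T_env = -19.38 − (-14.82) = -4.56°C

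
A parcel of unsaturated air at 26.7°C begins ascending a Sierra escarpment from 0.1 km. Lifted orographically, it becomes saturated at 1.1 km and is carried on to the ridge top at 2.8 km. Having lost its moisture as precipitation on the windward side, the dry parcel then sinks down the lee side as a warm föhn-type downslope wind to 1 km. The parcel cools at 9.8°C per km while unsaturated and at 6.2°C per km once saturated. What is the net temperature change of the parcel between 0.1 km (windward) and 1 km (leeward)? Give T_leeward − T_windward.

Dry to 1100 m: -9.8 × 1 km = -9.8°C, so T = 16.9°C.
Saturated to 2800 m: -6.2 × 1.7 km = -10.54°C, so T = 6.36°C.
Dry descent to 1000 m: +9.8 × 1.8 km = +17.64°C, so T = 24°C.
Net change vs windward start: 24 − 26.7 = -2.7°C

-2.7°C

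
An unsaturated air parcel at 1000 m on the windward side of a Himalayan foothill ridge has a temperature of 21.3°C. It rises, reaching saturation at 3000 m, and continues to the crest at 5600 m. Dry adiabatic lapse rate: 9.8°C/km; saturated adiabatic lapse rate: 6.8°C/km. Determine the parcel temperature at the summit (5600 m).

Dry to 3000 m: -9.8 × 2 km = -19.6°C, so T = 1.7°C.
Saturated to 5600 m: -6.8 × 2.6 km = -17.68°C, so T = -15.98°C.

-15.98°C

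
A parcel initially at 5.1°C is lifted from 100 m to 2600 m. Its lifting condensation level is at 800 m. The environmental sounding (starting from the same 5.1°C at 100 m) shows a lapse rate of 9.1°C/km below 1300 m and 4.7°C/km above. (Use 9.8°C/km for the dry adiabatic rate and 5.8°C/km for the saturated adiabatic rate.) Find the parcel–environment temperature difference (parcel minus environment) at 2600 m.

-0.27°C (parcel cooler than environment)

Parcel:
  100 → 800 m (dry, 9.8°C/km): ΔT = -9.8 × 0.7 = -6.86°C → T = -1.76°C
  800 → 2600 m (saturated, 5.8°C/km): ΔT = -5.8 × 1.8 = -10.44°C → T = -12.2°C
Environment:
  100 → 1300 m (environment, lower layer, 9.1°C/km): ΔT = -9.1 × 1.2 = -10.92°C → T = -5.82°C
  1300 → 2600 m (environment, upper layer, 4.7°C/km): ΔT = -4.7 × 1.3 = -6.11°C → T = -11.93°C
T_parcel − T_env = -12.2 − (-11.93) = -0.27°C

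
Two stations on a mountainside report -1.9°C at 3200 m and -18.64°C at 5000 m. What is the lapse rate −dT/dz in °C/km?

9.3°C/km

Γ = −ΔT/Δz = (-1.9 − (-18.64)) / (5000 − 3200) m
  = 16.74°C / 1.8 km = 9.3°C/km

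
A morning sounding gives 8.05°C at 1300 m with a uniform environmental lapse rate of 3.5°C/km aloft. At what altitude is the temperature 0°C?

Height above start = (8.05 − 0) / 3.5 = 2.3 km
Altitude = 1300 m + 2300 m = 3600 m

3600 m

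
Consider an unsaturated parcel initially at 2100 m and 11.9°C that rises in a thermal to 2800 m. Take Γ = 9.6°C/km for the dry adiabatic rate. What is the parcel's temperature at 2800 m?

Dry adiabatic to 2800 m: -9.6 × 0.7 km = -6.72°C, so T = 5.18°C.

5.18°C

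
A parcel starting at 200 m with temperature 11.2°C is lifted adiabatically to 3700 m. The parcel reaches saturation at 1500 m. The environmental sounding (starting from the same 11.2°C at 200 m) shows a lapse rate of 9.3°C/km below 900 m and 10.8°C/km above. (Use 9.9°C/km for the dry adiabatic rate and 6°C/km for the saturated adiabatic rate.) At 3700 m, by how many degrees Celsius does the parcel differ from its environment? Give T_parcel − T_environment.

+10.68°C (parcel warmer than environment)

Parcel:
  200 → 1500 m (dry, 9.9°C/km): ΔT = -9.9 × 1.3 = -12.87°C → T = -1.67°C
  1500 → 3700 m (saturated, 6°C/km): ΔT = -6 × 2.2 = -13.2°C → T = -14.87°C
Environment:
  200 → 900 m (environment, lower layer, 9.3°C/km): ΔT = -9.3 × 0.7 = -6.51°C → T = 4.69°C
  900 → 3700 m (environment, upper layer, 10.8°C/km): ΔT = -10.8 × 2.8 = -30.24°C → T = -25.55°C
T_parcel − T_env = -14.87 − (-25.55) = +10.68°C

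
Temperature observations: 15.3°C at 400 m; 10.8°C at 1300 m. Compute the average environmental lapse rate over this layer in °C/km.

5°C/km

Γ = −ΔT/Δz = (15.3 − 10.8) / (1300 − 400) m
  = 4.5°C / 0.9 km = 5°C/km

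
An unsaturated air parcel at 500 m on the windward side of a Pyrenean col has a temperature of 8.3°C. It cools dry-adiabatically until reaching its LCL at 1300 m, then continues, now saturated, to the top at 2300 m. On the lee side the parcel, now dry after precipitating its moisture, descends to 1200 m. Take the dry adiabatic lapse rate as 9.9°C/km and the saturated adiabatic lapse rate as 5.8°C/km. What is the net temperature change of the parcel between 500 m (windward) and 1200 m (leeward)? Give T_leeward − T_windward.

500 → 1300 m (dry, 9.9°C/km): ΔT = -9.9 × 0.8 = -7.92°C → T = 0.38°C
1300 → 2300 m (saturated, 5.8°C/km): ΔT = -5.8 × 1 = -5.8°C → T = -5.42°C
2300 → 1200 m (dry descent, 9.9°C/km): ΔT = +9.9 × 1.1 = +10.89°C → T = 5.47°C
Net change vs windward start: 5.47 − 8.3 = -2.83°C

-2.83°C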